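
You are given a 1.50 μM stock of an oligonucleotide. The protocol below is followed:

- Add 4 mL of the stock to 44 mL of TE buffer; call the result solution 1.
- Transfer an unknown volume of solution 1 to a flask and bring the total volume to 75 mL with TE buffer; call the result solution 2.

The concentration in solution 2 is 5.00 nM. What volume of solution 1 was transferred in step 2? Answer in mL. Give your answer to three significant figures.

3.00 mL

Step 1: 4 mL + 44 mL = 48 mL total → factor 48/4 = 12
Step 2: v brought to 75 mL → factor = 75 mL/v
Product of known-step factors = 12
Overall factor = 1.50 μM / (5.00 nM) = 300
Step-2 factor = 300 / 12 = 25
v = 75 mL / 25 = 3.00 mL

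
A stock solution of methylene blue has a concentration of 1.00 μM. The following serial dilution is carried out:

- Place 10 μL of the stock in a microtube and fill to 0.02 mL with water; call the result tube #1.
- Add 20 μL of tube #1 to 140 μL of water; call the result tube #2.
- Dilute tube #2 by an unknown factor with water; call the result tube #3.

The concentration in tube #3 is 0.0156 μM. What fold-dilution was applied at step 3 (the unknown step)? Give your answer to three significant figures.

Step 1: 10 μL brought to 0.02 mL → factor 20/10 = 2
Step 2: 20 μL + 140 μL = 160 μL total → factor 160/20 = 8
Step 3: unknown factor x
Product of known-step factors = 16
Overall factor = 1.00 μM / (0.0156 μM) = 64.103
x = 64.103 / 16 = 4.01

4.01-fold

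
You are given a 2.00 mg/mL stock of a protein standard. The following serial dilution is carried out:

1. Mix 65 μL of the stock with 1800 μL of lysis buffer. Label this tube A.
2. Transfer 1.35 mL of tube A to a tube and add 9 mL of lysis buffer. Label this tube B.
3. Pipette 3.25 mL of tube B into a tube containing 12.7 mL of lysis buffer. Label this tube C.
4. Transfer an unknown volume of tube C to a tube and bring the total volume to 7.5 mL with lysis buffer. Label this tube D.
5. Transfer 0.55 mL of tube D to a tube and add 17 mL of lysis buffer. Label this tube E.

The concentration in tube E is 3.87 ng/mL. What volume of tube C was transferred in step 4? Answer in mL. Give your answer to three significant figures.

Step 1: 65 μL + 1800 μL = 1865 μL total → factor 1865/65 = 28.692
Step 2: 1.35 mL + 9 mL = 10.35 mL total → factor 10.35/1.35 = 7.6667
Step 3: 3.25 mL + 12.7 mL = 15.95 mL total → factor 15.95/3.25 = 4.9077
Step 4: v brought to 7.5 mL → factor = 7.5 mL/v
Step 5: 0.55 mL + 17 mL = 17.55 mL total → factor 17.55/0.55 = 31.909
Product of known-step factors = 34448
Overall factor = 2.00 mg/mL / (3.87 ng/mL) = 5.168 × 10^5
Step-4 factor = 5.168 × 10^5 / 34448 = 15.002
v = 7.5 mL / 15.002 = 0.500 mL

0.500 mL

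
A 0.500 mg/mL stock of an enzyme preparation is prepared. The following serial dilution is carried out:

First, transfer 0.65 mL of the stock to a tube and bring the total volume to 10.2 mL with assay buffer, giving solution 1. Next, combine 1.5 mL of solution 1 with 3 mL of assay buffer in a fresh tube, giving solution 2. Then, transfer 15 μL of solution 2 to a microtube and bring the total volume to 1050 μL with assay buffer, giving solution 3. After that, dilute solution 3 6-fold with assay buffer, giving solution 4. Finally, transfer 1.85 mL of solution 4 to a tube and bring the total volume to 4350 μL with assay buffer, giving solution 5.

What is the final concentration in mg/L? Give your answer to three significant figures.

0.0108 mg/L

Step 1: 0.65 mL brought to 10.2 mL → factor 10.2/0.65 = 15.692
Step 2: 1.5 mL + 3 mL = 4.5 mL total → factor 4.5/1.5 = 3
Step 3: 15 μL brought to 1050 μL → factor 1050/15 = 70
Step 4: 6-fold → factor 6
Step 5: 1.85 mL brought to 4350 μL → factor 4.35/1.85 = 2.3514
Overall dilution factor = 15.692 × 3 × 70 × 6 × 2.3514 = 46492
Final = 0.500 mg/mL / 46492 = 1.075 × 10^-5 mg/mL = 0.0108 mg/L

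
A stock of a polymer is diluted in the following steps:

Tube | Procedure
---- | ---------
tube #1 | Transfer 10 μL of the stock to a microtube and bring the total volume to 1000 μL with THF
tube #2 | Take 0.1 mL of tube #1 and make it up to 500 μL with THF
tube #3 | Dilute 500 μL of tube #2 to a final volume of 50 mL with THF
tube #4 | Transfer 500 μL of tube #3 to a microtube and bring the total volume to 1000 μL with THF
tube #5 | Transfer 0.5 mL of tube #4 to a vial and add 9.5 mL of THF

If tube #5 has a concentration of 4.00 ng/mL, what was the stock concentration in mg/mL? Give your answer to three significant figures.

8.00 mg/mL

Step 1: 10 μL brought to 1000 μL → factor 1000/10 = 100
Step 2: 0.1 mL brought to 500 μL → factor 0.5/0.1 = 5
Step 3: 500 μL brought to 50 mL → factor 50000/500 = 100
Step 4: 500 μL brought to 1000 μL → factor 1000/500 = 2
Step 5: 0.5 mL + 9.5 mL = 10 mL total → factor 10/0.5 = 20
Overall dilution factor = 100 × 5 × 100 × 2 × 20 = 2 × 10^6
Stock = 4.00 ng/mL × 2 × 10^6 = 8.000 × 10^6 ng/mL = 8.00 mg/mL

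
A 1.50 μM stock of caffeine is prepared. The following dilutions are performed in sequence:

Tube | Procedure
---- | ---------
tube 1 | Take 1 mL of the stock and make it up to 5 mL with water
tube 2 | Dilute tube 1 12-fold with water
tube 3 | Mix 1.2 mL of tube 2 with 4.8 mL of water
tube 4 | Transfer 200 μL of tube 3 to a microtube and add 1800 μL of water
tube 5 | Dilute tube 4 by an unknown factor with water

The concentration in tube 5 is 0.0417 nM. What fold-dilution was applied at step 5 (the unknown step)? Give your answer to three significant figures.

Step 1: 1 mL brought to 5 mL → factor 5/1 = 5
Step 2: 12-fold → factor 12
Step 3: 1.2 mL + 4.8 mL = 6 mL total → factor 6/1.2 = 5
Step 4: 200 μL + 1800 μL = 2000 μL total → factor 2000/200 = 10
Step 5: unknown factor x
Product of known-step factors = 3000
Overall factor = 1.50 μM / (0.0417 nM) = 35971
x = 35971 / 3000 = 12.0

12.0-fold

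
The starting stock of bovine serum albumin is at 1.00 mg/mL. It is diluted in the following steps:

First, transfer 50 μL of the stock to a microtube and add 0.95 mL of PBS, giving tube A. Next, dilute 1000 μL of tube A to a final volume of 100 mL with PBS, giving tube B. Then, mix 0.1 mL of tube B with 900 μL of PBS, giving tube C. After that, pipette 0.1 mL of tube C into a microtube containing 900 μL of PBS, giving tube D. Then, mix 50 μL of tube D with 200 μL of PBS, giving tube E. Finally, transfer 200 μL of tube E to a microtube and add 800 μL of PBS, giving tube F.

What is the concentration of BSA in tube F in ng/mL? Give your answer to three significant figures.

Step 1: 50 μL + 0.95 mL = 1000 μL total → factor 1000/50 = 20
Step 2: 1000 μL brought to 100 mL → factor 1 × 10^5/1000 = 100
Step 3: 0.1 mL + 900 μL = 1 mL total → factor 1/0.1 = 10
Step 4: 0.1 mL + 900 μL = 1 mL total → factor 1/0.1 = 10
Step 5: 50 μL + 200 μL = 250 μL total → factor 250/50 = 5
Step 6: 200 μL + 800 μL = 1000 μL total → factor 1000/200 = 5
Overall dilution factor = 20 × 100 × 10 × 10 × 5 × 5 = 5 × 10^6
Final = 1.00 mg/mL / 5 × 10^6 = 2.000 × 10^-7 mg/mL = 0.200 ng/mL

0.200 ng/mL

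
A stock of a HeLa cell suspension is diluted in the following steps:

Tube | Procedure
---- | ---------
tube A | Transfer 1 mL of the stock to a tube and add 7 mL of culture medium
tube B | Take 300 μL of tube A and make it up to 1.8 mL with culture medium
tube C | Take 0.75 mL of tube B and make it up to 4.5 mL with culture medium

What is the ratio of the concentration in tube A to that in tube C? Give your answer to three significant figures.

Step 1: 1 mL + 7 mL = 8 mL total → factor 8/1 = 8
Step 2: 300 μL brought to 1.8 mL → factor 1800/300 = 6
Step 3: 0.75 mL brought to 4.5 mL → factor 4.5/0.75 = 6
Dilution factor to tube A = 8; to tube C = 288
[tube A]/[tube C] = (factor to tube C)/(factor to tube A) = 288/8 = 36.0

36.0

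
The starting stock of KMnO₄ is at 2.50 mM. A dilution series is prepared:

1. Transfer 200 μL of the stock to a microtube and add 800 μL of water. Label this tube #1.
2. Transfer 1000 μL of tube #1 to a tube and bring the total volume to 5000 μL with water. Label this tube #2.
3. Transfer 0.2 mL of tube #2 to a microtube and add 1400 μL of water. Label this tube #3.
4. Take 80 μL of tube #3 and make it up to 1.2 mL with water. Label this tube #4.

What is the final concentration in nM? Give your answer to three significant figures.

Step 1: 200 μL + 800 μL = 1000 μL total → factor 1000/200 = 5
Step 2: 1000 μL brought to 5000 μL → factor 5000/1000 = 5
Step 3: 0.2 mL + 1400 μL = 1.6 mL total → factor 1.6/0.2 = 8
Step 4: 80 μL brought to 1.2 mL → factor 1200/80 = 15
Overall dilution factor = 5 × 5 × 8 × 15 = 3000
Final = 2.50 mM / 3000 = 0.0008333 mM = 833 nM

833 nM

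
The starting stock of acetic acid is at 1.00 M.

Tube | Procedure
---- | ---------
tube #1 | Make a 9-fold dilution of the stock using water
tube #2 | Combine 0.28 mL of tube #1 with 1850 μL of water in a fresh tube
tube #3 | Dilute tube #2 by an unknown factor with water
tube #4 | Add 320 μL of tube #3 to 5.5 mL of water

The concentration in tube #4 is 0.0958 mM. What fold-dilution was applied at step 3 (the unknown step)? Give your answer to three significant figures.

Step 1: 9-fold → factor 9
Step 2: 0.28 mL + 1850 μL = 2.13 mL total → factor 2.13/0.28 = 7.6071
Step 3: unknown factor x
Step 4: 320 μL + 5.5 mL = 5820 μL total → factor 5820/320 = 18.188
Product of known-step factors = 1245.2
Overall factor = 1.00 M / (0.0958 mM) = 10438
x = 10438 / 1245.2 = 8.38

8.38-fold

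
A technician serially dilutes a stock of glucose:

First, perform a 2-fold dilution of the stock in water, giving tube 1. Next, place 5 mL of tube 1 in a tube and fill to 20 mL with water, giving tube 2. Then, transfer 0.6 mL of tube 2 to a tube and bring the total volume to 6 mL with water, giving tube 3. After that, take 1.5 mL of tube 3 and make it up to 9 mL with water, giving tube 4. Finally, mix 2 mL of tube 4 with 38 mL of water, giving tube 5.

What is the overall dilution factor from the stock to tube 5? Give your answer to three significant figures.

9.60 × 10^3

Step 1: 2-fold → factor 2
Step 2: 5 mL brought to 20 mL → factor 20/5 = 4
Step 3: 0.6 mL brought to 6 mL → factor 6/0.6 = 10
Step 4: 1.5 mL brought to 9 mL → factor 9/1.5 = 6
Step 5: 2 mL + 38 mL = 40 mL total → factor 40/2 = 20
Overall dilution factor = 2 × 4 × 10 × 6 × 20 = 9600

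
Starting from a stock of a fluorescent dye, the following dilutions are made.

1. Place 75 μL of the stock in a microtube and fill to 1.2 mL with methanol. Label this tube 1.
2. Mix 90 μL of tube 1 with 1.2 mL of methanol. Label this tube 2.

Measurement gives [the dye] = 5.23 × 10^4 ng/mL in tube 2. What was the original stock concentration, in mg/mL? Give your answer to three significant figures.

Step 1: 75 μL brought to 1.2 mL → factor 1200/75 = 16
Step 2: 90 μL + 1.2 mL = 1290 μL total → factor 1290/90 = 14.333
Overall dilution factor = 16 × 14.333 = 229.33
Stock = 5.23 × 10^4 ng/mL × 229.33 = 1.199 × 10^7 ng/mL = 12.0 mg/mL

12.0 mg/mL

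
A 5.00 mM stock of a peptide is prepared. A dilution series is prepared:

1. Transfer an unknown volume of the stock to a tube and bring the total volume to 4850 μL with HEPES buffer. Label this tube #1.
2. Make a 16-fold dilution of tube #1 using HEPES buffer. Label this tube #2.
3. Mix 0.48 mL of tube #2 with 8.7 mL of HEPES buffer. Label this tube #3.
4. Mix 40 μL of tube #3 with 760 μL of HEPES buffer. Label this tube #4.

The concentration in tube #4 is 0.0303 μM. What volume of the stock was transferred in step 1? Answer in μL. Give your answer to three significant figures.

Step 1: v brought to 4850 μL → factor = 4850 μL/v
Step 2: 16-fold → factor 16
Step 3: 0.48 mL + 8.7 mL = 9.18 mL total → factor 9.18/0.48 = 19.125
Step 4: 40 μL + 760 μL = 800 μL total → factor 800/40 = 20
Product of known-step factors = 6120
Overall factor = 5.00 mM / (0.0303 μM) = 1.6502 × 10^5
Step-1 factor = 1.6502 × 10^5 / 6120 = 26.963
v = 4850 μL / 26.963 = 180 μL

180 μL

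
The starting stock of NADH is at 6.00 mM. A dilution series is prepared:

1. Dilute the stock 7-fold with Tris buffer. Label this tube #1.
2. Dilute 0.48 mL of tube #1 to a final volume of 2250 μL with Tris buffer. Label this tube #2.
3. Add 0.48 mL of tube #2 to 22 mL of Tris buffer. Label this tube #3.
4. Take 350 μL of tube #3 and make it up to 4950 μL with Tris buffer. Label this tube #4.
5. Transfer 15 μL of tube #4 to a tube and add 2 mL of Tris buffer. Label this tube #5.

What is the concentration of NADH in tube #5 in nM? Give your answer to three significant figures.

Step 1: 7-fold → factor 7
Step 2: 0.48 mL brought to 2250 μL → factor 2.25/0.48 = 4.6875
Step 3: 0.48 mL + 22 mL = 22.48 mL total → factor 22.48/0.48 = 46.833
Step 4: 350 μL brought to 4950 μL → factor 4950/350 = 14.143
Step 5: 15 μL + 2 mL = 2015 μL total → factor 2015/15 = 134.33
Overall dilution factor = 7 × 4.6875 × 46.833 × 14.143 × 134.33 = 2.9195 × 10^6
Final = 6.00 mM / 2.9195 × 10^6 = 2.055 × 10^-6 mM = 2.06 nM

2.06 nM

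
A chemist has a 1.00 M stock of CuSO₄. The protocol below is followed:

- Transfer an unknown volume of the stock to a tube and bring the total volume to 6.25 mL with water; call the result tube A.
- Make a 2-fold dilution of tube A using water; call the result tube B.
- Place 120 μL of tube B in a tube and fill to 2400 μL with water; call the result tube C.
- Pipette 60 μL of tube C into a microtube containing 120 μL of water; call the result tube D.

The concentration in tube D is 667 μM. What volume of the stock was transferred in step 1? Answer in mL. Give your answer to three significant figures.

0.500 mL

Step 1: v brought to 6.25 mL → factor = 6.25 mL/v
Step 2: 2-fold → factor 2
Step 3: 120 μL brought to 2400 μL → factor 2400/120 = 20
Step 4: 60 μL + 120 μL = 180 μL total → factor 180/60 = 3
Product of known-step factors = 120
Overall factor = 1.00 M / (667 μM) = 1499.3
Step-1 factor = 1499.3 / 120 = 12.494
v = 6.25 mL / 12.494 = 0.500 mL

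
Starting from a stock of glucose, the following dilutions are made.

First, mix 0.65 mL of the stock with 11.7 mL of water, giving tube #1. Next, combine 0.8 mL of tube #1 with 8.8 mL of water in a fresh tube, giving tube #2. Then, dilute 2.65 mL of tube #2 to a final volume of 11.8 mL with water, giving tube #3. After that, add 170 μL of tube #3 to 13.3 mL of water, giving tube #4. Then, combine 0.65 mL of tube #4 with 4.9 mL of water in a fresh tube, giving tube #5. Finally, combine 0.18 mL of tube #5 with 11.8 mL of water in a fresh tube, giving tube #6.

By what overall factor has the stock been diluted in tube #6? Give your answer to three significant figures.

Step 1: 0.65 mL + 11.7 mL = 12.35 mL total → factor 12.35/0.65 = 19
Step 2: 0.8 mL + 8.8 mL = 9.6 mL total → factor 9.6/0.8 = 12
Step 3: 2.65 mL brought to 11.8 mL → factor 11.8/2.65 = 4.4528
Step 4: 170 μL + 13.3 mL = 13470 μL total → factor 13470/170 = 79.235
Step 5: 0.65 mL + 4.9 mL = 5.55 mL total → factor 5.55/0.65 = 8.5385
Step 6: 0.18 mL + 11.8 mL = 11.98 mL total → factor 11.98/0.18 = 66.556
Overall dilution factor = 19 × 12 × 4.4528 × 79.235 × 8.5385 × 66.556 = 4.5714 × 10^7

4.57 × 10^7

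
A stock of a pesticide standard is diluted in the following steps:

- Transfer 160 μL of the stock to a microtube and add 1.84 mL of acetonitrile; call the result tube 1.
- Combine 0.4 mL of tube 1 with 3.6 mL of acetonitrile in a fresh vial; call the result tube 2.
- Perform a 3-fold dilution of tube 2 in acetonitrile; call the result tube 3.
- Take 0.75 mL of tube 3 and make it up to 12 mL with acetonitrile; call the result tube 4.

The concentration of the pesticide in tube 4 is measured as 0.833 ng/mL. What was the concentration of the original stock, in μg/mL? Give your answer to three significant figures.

5.00 μg/mL

Step 1: 160 μL + 1.84 mL = 2000 μL total → factor 2000/160 = 12.5
Step 2: 0.4 mL + 3.6 mL = 4 mL total → factor 4/0.4 = 10
Step 3: 3-fold → factor 3
Step 4: 0.75 mL brought to 12 mL → factor 12/0.75 = 16
Overall dilution factor = 12.5 × 10 × 3 × 16 = 6000
Stock = 0.833 ng/mL × 6000 = 4998 ng/mL = 5.00 μg/mL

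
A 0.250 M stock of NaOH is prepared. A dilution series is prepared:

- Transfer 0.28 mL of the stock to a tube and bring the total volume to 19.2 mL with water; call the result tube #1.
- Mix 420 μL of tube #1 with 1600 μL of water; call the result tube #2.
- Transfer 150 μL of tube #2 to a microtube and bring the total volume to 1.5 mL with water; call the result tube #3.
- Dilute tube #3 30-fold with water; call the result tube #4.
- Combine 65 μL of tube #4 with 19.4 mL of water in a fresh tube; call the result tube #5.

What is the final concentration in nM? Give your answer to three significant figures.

Step 1: 0.28 mL brought to 19.2 mL → factor 19.2/0.28 = 68.571
Step 2: 420 μL + 1600 μL = 2020 μL total → factor 2020/420 = 4.8095
Step 3: 150 μL brought to 1.5 mL → factor 1500/150 = 10
Step 4: 30-fold → factor 30
Step 5: 65 μL + 19.4 mL = 19465 μL total → factor 19465/65 = 299.46
Overall dilution factor = 68.571 × 4.8095 × 10 × 30 × 299.46 = 2.9628 × 10^7
Final = 0.250 M / 2.9628 × 10^7 = 8.438 × 10^-9 M = 8.44 nM

8.44 nM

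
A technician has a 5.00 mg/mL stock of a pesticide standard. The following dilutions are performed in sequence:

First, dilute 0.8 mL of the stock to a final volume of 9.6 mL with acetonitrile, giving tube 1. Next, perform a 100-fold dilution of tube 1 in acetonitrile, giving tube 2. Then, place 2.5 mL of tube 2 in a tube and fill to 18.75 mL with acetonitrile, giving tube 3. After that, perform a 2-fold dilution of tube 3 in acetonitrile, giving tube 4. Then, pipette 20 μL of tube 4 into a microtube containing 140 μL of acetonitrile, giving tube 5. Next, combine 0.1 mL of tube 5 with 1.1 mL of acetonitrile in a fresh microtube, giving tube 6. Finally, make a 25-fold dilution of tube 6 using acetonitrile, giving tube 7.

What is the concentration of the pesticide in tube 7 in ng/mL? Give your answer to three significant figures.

Step 1: 0.8 mL brought to 9.6 mL → factor 9.6/0.8 = 12
Step 2: 100-fold → factor 100
Step 3: 2.5 mL brought to 18.75 mL → factor 18.75/2.5 = 7.5
Step 4: 2-fold → factor 2
Step 5: 20 μL + 140 μL = 160 μL total → factor 160/20 = 8
Step 6: 0.1 mL + 1.1 mL = 1.2 mL total → factor 1.2/0.1 = 12
Step 7: 25-fold → factor 25
Overall dilution factor = 12 × 100 × 7.5 × 2 × 8 × 12 × 25 = 4.32 × 10^7
Final = 5.00 mg/mL / 4.32 × 10^7 = 1.157 × 10^-7 mg/mL = 0.116 ng/mL

0.116 ng/mL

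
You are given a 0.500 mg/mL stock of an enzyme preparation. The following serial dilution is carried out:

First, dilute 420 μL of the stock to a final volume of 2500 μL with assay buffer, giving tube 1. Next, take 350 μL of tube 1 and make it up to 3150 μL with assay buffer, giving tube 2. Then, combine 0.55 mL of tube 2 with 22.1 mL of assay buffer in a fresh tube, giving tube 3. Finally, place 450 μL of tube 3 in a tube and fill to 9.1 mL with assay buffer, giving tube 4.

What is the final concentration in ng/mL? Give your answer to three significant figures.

11.2 ng/mL

Step 1: 420 μL brought to 2500 μL → factor 2500/420 = 5.9524
Step 2: 350 μL brought to 3150 μL → factor 3150/350 = 9
Step 3: 0.55 mL + 22.1 mL = 22.65 mL total → factor 22.65/0.55 = 41.182
Step 4: 450 μL brought to 9.1 mL → factor 9100/450 = 20.222
Overall dilution factor = 5.9524 × 9 × 41.182 × 20.222 = 44614
Final = 0.500 mg/mL / 44614 = 1.121 × 10^-5 mg/mL = 11.2 ng/mL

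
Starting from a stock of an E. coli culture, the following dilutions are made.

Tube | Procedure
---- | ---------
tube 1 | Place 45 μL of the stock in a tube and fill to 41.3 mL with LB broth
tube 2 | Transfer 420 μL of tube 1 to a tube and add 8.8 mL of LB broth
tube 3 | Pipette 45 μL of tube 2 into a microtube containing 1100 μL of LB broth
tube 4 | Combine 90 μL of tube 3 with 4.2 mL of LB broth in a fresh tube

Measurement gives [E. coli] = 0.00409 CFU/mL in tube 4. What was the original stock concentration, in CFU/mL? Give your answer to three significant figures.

9.99 × 10^4 CFU/mL

Step 1: 45 μL brought to 41.3 mL → factor 41300/45 = 917.78
Step 2: 420 μL + 8.8 mL = 9220 μL total → factor 9220/420 = 21.952
Step 3: 45 μL + 1100 μL = 1145 μL total → factor 1145/45 = 25.444
Step 4: 90 μL + 4.2 mL = 4290 μL total → factor 4290/90 = 47.667
Overall dilution factor = 917.78 × 21.952 × 25.444 × 47.667 = 2.4436 × 10^7
Stock = 0.00409 CFU/mL × 2.4436 × 10^7 = 9.99 × 10^4 CFU/mL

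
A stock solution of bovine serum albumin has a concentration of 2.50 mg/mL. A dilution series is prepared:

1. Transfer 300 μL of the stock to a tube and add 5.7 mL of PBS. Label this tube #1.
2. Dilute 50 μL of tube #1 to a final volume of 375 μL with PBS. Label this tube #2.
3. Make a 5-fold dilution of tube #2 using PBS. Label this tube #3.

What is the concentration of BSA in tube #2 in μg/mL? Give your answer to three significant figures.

Step 1: 300 μL + 5.7 mL = 6000 μL total → factor 6000/300 = 20
Step 2: 50 μL brought to 375 μL → factor 375/50 = 7.5
Dilution factor through tube #2 = 20 × 7.5 = 150
[tube #2] = 2.50 mg/mL / 150 = 0.01667 mg/mL = 16.7 μg/mL

16.7 μg/mL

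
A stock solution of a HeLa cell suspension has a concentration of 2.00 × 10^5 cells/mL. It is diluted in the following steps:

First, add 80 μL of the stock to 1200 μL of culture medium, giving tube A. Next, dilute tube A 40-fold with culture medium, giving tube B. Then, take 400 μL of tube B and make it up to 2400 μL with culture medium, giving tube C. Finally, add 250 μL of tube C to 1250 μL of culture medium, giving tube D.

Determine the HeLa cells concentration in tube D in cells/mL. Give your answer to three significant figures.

Step 1: 80 μL + 1200 μL = 1280 μL total → factor 1280/80 = 16
Step 2: 40-fold → factor 40
Step 3: 400 μL brought to 2400 μL → factor 2400/400 = 6
Step 4: 250 μL + 1250 μL = 1500 μL total → factor 1500/250 = 6
Overall dilution factor = 16 × 40 × 6 × 6 = 23040
Final = 2.00 × 10^5 cells/mL / 23040 = 8.68 cells/mL

8.68 cells/mL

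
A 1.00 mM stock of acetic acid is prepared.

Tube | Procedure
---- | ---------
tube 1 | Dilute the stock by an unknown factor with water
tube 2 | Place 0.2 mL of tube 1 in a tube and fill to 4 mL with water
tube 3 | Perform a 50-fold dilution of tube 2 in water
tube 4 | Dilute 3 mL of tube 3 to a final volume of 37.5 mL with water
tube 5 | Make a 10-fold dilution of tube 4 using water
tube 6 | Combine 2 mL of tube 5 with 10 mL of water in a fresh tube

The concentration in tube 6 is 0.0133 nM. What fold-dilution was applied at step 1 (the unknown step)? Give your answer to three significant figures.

Step 1: unknown factor x
Step 2: 0.2 mL brought to 4 mL → factor 4/0.2 = 20
Step 3: 50-fold → factor 50
Step 4: 3 mL brought to 37.5 mL → factor 37.5/3 = 12.5
Step 5: 10-fold → factor 10
Step 6: 2 mL + 10 mL = 12 mL total → factor 12/2 = 6
Product of known-step factors = 7.5 × 10^5
Overall factor = 1.00 mM / (0.0133 nM) = 7.5188 × 10^7
x = 7.5188 × 10^7 / 7.5 × 10^5 = 100

100-fold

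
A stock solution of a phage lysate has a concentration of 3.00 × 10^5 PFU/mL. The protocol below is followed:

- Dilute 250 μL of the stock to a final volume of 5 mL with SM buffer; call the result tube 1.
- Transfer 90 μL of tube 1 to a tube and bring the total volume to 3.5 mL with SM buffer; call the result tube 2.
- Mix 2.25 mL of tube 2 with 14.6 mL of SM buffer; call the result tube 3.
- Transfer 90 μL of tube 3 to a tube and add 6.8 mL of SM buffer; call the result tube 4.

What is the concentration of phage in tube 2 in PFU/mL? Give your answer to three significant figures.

Step 1: 250 μL brought to 5 mL → factor 5000/250 = 20
Step 2: 90 μL brought to 3.5 mL → factor 3500/90 = 38.889
Dilution factor through tube 2 = 20 × 38.889 = 777.78
[tube 2] = 3.00 × 10^5 PFU/mL / 777.78 = 386 PFU/mL

386 PFU/mL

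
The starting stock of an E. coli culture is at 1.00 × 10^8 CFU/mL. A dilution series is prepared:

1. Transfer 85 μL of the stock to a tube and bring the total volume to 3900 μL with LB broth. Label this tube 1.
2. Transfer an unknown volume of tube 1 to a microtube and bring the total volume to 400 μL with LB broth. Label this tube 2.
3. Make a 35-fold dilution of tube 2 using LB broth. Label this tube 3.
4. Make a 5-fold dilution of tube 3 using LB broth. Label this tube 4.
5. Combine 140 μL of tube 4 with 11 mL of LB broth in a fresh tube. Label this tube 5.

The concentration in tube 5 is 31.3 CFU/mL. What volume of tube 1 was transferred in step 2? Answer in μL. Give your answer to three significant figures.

Step 1: 85 μL brought to 3900 μL → factor 3900/85 = 45.882
Step 2: v brought to 400 μL → factor = 400 μL/v
Step 3: 35-fold → factor 35
Step 4: 5-fold → factor 5
Step 5: 140 μL + 11 mL = 11140 μL total → factor 11140/140 = 79.571
Product of known-step factors = 6.3891 × 10^5
Overall factor = 1.00 × 10^8 CFU/mL / (31.3 CFU/mL) = 3.1949 × 10^6
Step-2 factor = 3.1949 × 10^6 / 6.3891 × 10^5 = 5.0005
v = 400 μL / 5.0005 = 80.0 μL

80.0 μL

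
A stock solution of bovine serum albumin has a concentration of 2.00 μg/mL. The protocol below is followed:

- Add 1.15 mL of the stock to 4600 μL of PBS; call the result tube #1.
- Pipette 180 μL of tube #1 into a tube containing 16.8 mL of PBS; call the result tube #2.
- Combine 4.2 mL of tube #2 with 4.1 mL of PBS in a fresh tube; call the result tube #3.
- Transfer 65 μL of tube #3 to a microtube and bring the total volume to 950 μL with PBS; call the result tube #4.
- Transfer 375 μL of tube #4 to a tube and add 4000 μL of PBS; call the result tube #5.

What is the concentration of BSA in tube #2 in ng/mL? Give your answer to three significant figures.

Step 1: 1.15 mL + 4600 μL = 5.75 mL total → factor 5.75/1.15 = 5
Step 2: 180 μL + 16.8 mL = 16980 μL total → factor 16980/180 = 94.333
Dilution factor through tube #2 = 5 × 94.333 = 471.67
[tube #2] = 2.00 μg/mL / 471.67 = 0.004240 μg/mL = 4.24 ng/mL

4.24 ng/mL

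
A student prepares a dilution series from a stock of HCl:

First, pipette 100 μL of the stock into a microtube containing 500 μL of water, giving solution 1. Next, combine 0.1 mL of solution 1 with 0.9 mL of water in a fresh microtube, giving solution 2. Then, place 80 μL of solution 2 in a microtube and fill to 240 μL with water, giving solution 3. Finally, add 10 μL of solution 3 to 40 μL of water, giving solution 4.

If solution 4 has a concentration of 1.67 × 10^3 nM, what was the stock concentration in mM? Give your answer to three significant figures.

1.50 mM

Step 1: 100 μL + 500 μL = 600 μL total → factor 600/100 = 6
Step 2: 0.1 mL + 0.9 mL = 1 mL total → factor 1/0.1 = 10
Step 3: 80 μL brought to 240 μL → factor 240/80 = 3
Step 4: 10 μL + 40 μL = 50 μL total → factor 50/10 = 5
Overall dilution factor = 6 × 10 × 3 × 5 = 900
Stock = 1.67 × 10^3 nM × 900 = 1.503 × 10^6 nM = 1.50 mM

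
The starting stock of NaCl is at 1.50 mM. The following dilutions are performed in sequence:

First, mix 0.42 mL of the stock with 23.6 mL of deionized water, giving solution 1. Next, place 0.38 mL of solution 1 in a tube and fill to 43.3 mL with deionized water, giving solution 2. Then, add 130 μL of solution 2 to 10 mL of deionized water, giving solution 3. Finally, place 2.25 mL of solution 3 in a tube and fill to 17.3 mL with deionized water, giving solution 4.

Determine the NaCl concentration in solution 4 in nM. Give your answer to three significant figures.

0.384 nM

Step 1: 0.42 mL + 23.6 mL = 24.02 mL total → factor 24.02/0.42 = 57.19
Step 2: 0.38 mL brought to 43.3 mL → factor 43.3/0.38 = 113.95
Step 3: 130 μL + 10 mL = 10130 μL total → factor 10130/130 = 77.923
Step 4: 2.25 mL brought to 17.3 mL → factor 17.3/2.25 = 7.6889
Overall dilution factor = 57.19 × 113.95 × 77.923 × 7.6889 = 3.9044 × 10^6
Final = 1.50 mM / 3.9044 × 10^6 = 3.842 × 10^-7 mM = 0.384 nM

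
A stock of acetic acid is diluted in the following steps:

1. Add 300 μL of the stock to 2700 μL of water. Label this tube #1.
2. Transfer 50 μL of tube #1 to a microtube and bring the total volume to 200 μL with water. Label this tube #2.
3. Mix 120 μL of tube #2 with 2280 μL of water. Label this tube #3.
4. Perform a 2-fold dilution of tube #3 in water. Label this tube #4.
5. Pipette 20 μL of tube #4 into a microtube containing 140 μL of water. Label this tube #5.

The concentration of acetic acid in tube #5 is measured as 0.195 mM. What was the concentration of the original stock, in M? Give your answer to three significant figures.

2.50 M

Step 1: 300 μL + 2700 μL = 3000 μL total → factor 3000/300 = 10
Step 2: 50 μL brought to 200 μL → factor 200/50 = 4
Step 3: 120 μL + 2280 μL = 2400 μL total → factor 2400/120 = 20
Step 4: 2-fold → factor 2
Step 5: 20 μL + 140 μL = 160 μL total → factor 160/20 = 8
Overall dilution factor = 10 × 4 × 20 × 2 × 8 = 12800
Stock = 0.195 mM × 12800 = 2496 mM = 2.50 M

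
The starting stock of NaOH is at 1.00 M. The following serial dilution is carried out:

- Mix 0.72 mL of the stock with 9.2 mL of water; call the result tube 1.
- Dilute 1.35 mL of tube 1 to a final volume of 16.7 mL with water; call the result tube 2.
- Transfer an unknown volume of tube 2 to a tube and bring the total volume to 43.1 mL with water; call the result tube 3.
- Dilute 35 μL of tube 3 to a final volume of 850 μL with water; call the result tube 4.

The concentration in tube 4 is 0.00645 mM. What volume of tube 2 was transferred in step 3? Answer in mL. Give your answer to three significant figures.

1.15 mL

Step 1: 0.72 mL + 9.2 mL = 9.92 mL total → factor 9.92/0.72 = 13.778
Step 2: 1.35 mL brought to 16.7 mL → factor 16.7/1.35 = 12.37
Step 3: v brought to 43.1 mL → factor = 43.1 mL/v
Step 4: 35 μL brought to 850 μL → factor 850/35 = 24.286
Product of known-step factors = 4139.2
Overall factor = 1.00 M / (0.00645 mM) = 1.5504 × 10^5
Step-3 factor = 1.5504 × 10^5 / 4139.2 = 37.457
v = 43.1 mL / 37.457 = 1.15 mL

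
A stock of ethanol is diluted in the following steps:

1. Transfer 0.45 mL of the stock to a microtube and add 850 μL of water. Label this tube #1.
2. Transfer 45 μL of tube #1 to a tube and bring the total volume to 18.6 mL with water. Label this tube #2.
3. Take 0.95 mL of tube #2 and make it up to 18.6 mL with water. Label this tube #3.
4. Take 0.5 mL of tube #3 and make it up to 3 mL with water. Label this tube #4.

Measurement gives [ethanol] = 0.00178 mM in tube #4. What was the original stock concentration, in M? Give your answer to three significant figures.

0.250 M

Step 1: 0.45 mL + 850 μL = 1.3 mL total → factor 1.3/0.45 = 2.8889
Step 2: 45 μL brought to 18.6 mL → factor 18600/45 = 413.33
Step 3: 0.95 mL brought to 18.6 mL → factor 18.6/0.95 = 19.579
Step 4: 0.5 mL brought to 3 mL → factor 3/0.5 = 6
Overall dilution factor = 2.8889 × 413.33 × 19.579 × 6 = 1.4027 × 10^5
Stock = 0.00178 mM × 1.4027 × 10^5 = 249.7 mM = 0.250 M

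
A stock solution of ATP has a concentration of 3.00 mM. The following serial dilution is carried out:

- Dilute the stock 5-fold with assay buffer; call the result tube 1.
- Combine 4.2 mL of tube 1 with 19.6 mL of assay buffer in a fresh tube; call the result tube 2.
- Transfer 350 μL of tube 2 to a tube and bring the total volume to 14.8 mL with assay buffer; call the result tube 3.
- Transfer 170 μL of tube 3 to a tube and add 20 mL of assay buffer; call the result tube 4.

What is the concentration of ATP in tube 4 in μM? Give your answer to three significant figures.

0.0211 μM

Step 1: 5-fold → factor 5
Step 2: 4.2 mL + 19.6 mL = 23.8 mL total → factor 23.8/4.2 = 5.6667
Step 3: 350 μL brought to 14.8 mL → factor 14800/350 = 42.286
Step 4: 170 μL + 20 mL = 20170 μL total → factor 20170/170 = 118.65
Overall dilution factor = 5 × 5.6667 × 42.286 × 118.65 = 1.4215 × 10^5
Final = 3.00 mM / 1.4215 × 10^5 = 2.110 × 10^-5 mM = 0.0211 μM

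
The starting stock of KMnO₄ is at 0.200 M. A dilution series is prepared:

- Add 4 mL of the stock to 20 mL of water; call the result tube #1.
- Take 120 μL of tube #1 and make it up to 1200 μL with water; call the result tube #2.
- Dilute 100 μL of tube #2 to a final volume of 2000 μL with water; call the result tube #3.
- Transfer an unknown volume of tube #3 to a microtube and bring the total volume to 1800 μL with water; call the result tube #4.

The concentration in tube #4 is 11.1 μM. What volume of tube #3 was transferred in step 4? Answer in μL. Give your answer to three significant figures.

120 μL

Step 1: 4 mL + 20 mL = 24 mL total → factor 24/4 = 6
Step 2: 120 μL brought to 1200 μL → factor 1200/120 = 10
Step 3: 100 μL brought to 2000 μL → factor 2000/100 = 20
Step 4: v brought to 1800 μL → factor = 1800 μL/v
Product of known-step factors = 1200
Overall factor = 0.200 M / (11.1 μM) = 18018
Step-4 factor = 18018 / 1200 = 15.015
v = 1800 μL / 15.015 = 120 μL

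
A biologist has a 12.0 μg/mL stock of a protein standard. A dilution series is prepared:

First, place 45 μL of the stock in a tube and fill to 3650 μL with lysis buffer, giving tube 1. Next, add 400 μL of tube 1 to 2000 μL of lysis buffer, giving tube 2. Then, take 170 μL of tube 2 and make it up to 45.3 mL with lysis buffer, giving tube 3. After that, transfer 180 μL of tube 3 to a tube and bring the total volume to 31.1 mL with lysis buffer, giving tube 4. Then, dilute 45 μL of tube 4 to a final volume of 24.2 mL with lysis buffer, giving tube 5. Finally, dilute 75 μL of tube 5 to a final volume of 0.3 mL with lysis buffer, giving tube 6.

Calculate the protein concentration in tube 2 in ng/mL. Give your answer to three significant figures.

Step 1: 45 μL brought to 3650 μL → factor 3650/45 = 81.111
Step 2: 400 μL + 2000 μL = 2400 μL total → factor 2400/400 = 6
Dilution factor through tube 2 = 81.111 × 6 = 486.67
[tube 2] = 12.0 μg/mL / 486.67 = 0.02466 μg/mL = 24.7 ng/mL

24.7 ng/mL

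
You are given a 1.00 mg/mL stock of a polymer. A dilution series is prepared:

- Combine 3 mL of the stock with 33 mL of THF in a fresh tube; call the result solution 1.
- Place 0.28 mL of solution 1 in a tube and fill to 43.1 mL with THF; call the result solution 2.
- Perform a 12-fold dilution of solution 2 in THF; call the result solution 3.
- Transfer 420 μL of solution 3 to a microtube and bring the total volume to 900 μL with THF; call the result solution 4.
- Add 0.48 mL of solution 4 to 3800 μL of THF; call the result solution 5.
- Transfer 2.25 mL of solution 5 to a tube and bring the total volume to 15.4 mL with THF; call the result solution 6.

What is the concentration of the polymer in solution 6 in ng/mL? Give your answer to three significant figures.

Step 1: 3 mL + 33 mL = 36 mL total → factor 36/3 = 12
Step 2: 0.28 mL brought to 43.1 mL → factor 43.1/0.28 = 153.93
Step 3: 12-fold → factor 12
Step 4: 420 μL brought to 900 μL → factor 900/420 = 2.1429
Step 5: 0.48 mL + 3800 μL = 4.28 mL total → factor 4.28/0.48 = 8.9167
Step 6: 2.25 mL brought to 15.4 mL → factor 15.4/2.25 = 6.8444
Overall dilution factor = 12 × 153.93 × 12 × 2.1429 × 8.9167 × 6.8444 = 2.8988 × 10^6
Final = 1.00 mg/mL / 2.8988 × 10^6 = 3.450 × 10^-7 mg/mL = 0.345 ng/mL

0.345 ng/mL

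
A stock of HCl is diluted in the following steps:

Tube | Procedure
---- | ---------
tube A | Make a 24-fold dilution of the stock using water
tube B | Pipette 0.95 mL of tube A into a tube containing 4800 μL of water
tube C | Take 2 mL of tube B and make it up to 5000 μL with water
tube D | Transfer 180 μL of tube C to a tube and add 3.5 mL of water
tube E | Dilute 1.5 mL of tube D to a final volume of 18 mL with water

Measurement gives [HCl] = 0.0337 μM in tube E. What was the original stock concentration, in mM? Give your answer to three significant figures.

Step 1: 24-fold → factor 24
Step 2: 0.95 mL + 4800 μL = 5.75 mL total → factor 5.75/0.95 = 6.0526
Step 3: 2 mL brought to 5000 μL → factor 5/2 = 2.5
Step 4: 180 μL + 3.5 mL = 3680 μL total → factor 3680/180 = 20.444
Step 5: 1.5 mL brought to 18 mL → factor 18/1.5 = 12
Overall dilution factor = 24 × 6.0526 × 2.5 × 20.444 × 12 = 89095
Stock = 0.0337 μM × 89095 = 3002 μM = 3.00 mM

3.00 mM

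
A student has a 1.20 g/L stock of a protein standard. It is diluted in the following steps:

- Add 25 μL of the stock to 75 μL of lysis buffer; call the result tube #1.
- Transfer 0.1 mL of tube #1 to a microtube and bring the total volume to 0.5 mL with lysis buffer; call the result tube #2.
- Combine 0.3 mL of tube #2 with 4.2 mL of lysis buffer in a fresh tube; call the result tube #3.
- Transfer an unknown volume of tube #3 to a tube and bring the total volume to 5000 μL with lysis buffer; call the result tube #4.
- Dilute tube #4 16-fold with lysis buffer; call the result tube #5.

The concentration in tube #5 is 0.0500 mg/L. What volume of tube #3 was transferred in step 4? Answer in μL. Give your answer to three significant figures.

1.00 × 10^3 μL

Step 1: 25 μL + 75 μL = 100 μL total → factor 100/25 = 4
Step 2: 0.1 mL brought to 0.5 mL → factor 0.5/0.1 = 5
Step 3: 0.3 mL + 4.2 mL = 4.5 mL total → factor 4.5/0.3 = 15
Step 4: v brought to 5000 μL → factor = 5000 μL/v
Step 5: 16-fold → factor 16
Product of known-step factors = 4800
Overall factor = 1.20 g/L / (0.0500 mg/L) = 24000
Step-4 factor = 24000 / 4800 = 5
v = 5000 μL / 5 = 1.00 × 10^3 μL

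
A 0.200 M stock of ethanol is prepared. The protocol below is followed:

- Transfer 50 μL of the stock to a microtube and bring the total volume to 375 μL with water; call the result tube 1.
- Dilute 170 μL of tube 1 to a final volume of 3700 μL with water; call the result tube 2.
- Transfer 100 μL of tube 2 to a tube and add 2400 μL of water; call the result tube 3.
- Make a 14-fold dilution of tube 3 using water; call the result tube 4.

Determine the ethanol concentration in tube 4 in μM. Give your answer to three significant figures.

3.50 μM

Step 1: 50 μL brought to 375 μL → factor 375/50 = 7.5
Step 2: 170 μL brought to 3700 μL → factor 3700/170 = 21.765
Step 3: 100 μL + 2400 μL = 2500 μL total → factor 2500/100 = 25
Step 4: 14-fold → factor 14
Overall dilution factor = 7.5 × 21.765 × 25 × 14 = 57132
Final = 0.200 M / 57132 = 3.501 × 10^-6 M = 3.50 μM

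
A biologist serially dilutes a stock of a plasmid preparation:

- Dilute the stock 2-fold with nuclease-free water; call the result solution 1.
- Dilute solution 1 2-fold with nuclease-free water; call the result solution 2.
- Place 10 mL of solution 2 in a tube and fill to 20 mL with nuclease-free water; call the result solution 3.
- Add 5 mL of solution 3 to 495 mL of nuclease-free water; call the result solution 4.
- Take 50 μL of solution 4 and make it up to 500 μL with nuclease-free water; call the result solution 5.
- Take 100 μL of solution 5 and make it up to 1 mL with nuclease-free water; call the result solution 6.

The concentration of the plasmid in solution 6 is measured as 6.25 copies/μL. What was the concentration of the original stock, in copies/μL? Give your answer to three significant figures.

5.00 × 10^5 copies/μL

Step 1: 2-fold → factor 2
Step 2: 2-fold → factor 2
Step 3: 10 mL brought to 20 mL → factor 20/10 = 2
Step 4: 5 mL + 495 mL = 500 mL total → factor 500/5 = 100
Step 5: 50 μL brought to 500 μL → factor 500/50 = 10
Step 6: 100 μL brought to 1 mL → factor 1000/100 = 10
Overall dilution factor = 2 × 2 × 2 × 100 × 10 × 10 = 80000
Stock = 6.25 copies/μL × 80000 = 5.00 × 10^5 copies/μL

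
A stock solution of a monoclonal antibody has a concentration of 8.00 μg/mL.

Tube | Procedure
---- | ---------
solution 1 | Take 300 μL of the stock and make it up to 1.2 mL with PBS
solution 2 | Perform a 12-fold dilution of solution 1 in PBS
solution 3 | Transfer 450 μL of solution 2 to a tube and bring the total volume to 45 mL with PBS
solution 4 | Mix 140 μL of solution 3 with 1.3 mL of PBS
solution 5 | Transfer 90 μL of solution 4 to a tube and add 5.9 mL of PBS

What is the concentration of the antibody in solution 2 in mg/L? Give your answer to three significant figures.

0.167 mg/L

Step 1: 300 μL brought to 1.2 mL → factor 1200/300 = 4
Step 2: 12-fold → factor 12
Dilution factor through solution 2 = 4 × 12 = 48
[solution 2] = 8.00 μg/mL / 48 = 0.1667 μg/mL = 0.167 mg/L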